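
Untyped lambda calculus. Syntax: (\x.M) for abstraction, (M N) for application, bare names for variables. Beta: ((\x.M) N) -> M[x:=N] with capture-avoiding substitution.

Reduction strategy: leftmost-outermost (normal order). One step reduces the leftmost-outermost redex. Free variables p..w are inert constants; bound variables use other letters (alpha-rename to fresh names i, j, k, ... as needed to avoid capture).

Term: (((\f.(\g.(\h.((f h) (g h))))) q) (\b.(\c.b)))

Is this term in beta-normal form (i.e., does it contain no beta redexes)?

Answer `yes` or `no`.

Term: (((\f.(\g.(\h.((f h) (g h))))) q) (\b.(\c.b)))
Found 1 beta redex(es).

Answer: no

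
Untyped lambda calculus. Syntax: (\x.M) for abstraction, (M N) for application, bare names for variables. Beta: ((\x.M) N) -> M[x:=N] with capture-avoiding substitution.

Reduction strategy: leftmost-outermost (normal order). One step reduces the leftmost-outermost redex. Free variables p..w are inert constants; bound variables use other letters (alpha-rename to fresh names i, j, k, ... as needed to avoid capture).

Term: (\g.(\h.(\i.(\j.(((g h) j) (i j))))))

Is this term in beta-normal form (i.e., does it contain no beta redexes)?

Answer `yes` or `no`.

Term: (\g.(\h.(\i.(\j.(((g h) j) (i j))))))
No beta redexes found.

Answer: yes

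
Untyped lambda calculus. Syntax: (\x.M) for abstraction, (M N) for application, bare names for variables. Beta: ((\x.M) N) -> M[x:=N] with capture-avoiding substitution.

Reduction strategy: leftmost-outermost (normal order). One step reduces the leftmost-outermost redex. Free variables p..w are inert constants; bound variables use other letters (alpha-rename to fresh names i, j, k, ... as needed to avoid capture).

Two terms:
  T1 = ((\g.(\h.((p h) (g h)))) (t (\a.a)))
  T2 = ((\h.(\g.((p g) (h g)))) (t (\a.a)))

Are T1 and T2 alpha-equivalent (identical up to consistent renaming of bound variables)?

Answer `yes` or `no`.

Term 1: ((\g.(\h.((p h) (g h)))) (t (\a.a)))
Term 2: ((\h.(\g.((p g) (h g)))) (t (\a.a)))
Alpha-equivalence: compare structure up to binder renaming.
Result: True

Answer: yes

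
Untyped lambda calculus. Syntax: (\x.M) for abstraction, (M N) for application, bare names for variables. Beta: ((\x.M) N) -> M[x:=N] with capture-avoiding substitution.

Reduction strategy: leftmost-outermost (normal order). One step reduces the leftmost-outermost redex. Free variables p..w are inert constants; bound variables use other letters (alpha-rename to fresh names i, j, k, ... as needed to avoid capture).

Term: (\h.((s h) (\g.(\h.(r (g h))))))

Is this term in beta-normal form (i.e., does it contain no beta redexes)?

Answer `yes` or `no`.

Answer: yes

Derivation:
Term: (\h.((s h) (\g.(\h.(r (g h))))))
No beta redexes found.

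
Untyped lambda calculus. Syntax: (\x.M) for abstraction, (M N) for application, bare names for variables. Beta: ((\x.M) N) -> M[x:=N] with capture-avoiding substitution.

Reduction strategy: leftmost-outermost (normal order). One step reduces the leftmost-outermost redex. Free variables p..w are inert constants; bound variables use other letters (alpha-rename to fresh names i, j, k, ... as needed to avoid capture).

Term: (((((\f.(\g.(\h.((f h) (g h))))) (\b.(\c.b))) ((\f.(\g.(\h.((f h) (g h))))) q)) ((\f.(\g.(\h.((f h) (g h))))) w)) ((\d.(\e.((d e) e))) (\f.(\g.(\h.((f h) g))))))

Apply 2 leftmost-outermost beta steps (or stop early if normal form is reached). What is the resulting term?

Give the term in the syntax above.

Step 0: (((((\f.(\g.(\h.((f h) (g h))))) (\b.(\c.b))) ((\f.(\g.(\h.((f h) (g h))))) q)) ((\f.(\g.(\h.((f h) (g h))))) w)) ((\d.(\e.((d e) e))) (\f.(\g.(\h.((f h) g))))))
Step 1: ((((\g.(\h.(((\b.(\c.b)) h) (g h)))) ((\f.(\g.(\h.((f h) (g h))))) q)) ((\f.(\g.(\h.((f h) (g h))))) w)) ((\d.(\e.((d e) e))) (\f.(\g.(\h.((f h) g))))))
Step 2: (((\h.(((\b.(\c.b)) h) (((\f.(\g.(\h.((f h) (g h))))) q) h))) ((\f.(\g.(\h.((f h) (g h))))) w)) ((\d.(\e.((d e) e))) (\f.(\g.(\h.((f h) g))))))

Answer: (((\h.(((\b.(\c.b)) h) (((\f.(\g.(\h.((f h) (g h))))) q) h))) ((\f.(\g.(\h.((f h) (g h))))) w)) ((\d.(\e.((d e) e))) (\f.(\g.(\h.((f h) g))))))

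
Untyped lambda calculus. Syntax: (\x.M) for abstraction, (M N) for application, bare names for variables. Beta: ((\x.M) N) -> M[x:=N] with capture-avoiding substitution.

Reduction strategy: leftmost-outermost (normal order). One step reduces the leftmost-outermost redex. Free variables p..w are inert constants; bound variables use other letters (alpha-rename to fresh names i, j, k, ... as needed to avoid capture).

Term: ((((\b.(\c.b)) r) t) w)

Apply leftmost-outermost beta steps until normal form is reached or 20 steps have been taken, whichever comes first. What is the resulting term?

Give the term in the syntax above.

Step 0: ((((\b.(\c.b)) r) t) w)
Step 1: (((\c.r) t) w)
Step 2: (r w)

Answer: (r w)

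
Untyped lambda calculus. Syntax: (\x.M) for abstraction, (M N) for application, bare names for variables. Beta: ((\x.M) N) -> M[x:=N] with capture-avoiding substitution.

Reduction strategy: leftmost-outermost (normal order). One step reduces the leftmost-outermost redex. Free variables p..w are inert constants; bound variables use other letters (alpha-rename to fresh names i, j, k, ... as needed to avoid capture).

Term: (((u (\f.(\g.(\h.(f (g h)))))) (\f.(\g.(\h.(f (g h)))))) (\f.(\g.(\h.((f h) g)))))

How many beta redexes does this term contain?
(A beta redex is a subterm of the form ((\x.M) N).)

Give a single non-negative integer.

Term: (((u (\f.(\g.(\h.(f (g h)))))) (\f.(\g.(\h.(f (g h)))))) (\f.(\g.(\h.((f h) g)))))
  (no redexes)
Total redexes: 0

Answer: 0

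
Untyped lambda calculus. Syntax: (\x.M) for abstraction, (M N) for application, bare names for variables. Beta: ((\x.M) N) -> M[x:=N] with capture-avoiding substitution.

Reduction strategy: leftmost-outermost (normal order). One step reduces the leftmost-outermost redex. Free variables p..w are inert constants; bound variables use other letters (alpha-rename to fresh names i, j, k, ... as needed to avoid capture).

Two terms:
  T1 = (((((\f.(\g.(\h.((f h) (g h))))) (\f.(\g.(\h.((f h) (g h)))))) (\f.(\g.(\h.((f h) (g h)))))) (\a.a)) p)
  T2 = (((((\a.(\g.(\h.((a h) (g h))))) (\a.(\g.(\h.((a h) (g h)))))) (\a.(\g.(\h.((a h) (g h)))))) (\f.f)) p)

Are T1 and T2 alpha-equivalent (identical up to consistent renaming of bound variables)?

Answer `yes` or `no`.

Term 1: (((((\f.(\g.(\h.((f h) (g h))))) (\f.(\g.(\h.((f h) (g h)))))) (\f.(\g.(\h.((f h) (g h)))))) (\a.a)) p)
Term 2: (((((\a.(\g.(\h.((a h) (g h))))) (\a.(\g.(\h.((a h) (g h)))))) (\a.(\g.(\h.((a h) (g h)))))) (\f.f)) p)
Alpha-equivalence: compare structure up to binder renaming.
Result: True

Answer: yes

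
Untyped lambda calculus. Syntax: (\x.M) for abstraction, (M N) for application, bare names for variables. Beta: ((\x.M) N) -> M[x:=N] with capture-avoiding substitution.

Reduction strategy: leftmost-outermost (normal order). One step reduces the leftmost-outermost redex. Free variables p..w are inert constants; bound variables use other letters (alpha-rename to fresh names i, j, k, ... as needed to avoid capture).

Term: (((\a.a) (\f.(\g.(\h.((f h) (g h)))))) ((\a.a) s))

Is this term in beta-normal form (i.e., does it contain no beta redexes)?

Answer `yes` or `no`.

Term: (((\a.a) (\f.(\g.(\h.((f h) (g h)))))) ((\a.a) s))
Found 2 beta redex(es).

Answer: no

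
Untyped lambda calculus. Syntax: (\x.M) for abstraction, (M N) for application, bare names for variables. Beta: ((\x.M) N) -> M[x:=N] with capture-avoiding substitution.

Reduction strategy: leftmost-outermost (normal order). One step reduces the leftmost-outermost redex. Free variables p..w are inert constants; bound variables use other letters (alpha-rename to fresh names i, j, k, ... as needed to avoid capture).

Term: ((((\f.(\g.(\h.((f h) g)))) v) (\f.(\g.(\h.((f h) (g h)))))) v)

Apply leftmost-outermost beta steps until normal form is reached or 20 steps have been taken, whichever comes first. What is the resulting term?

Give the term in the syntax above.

Step 0: ((((\f.(\g.(\h.((f h) g)))) v) (\f.(\g.(\h.((f h) (g h)))))) v)
Step 1: (((\g.(\h.((v h) g))) (\f.(\g.(\h.((f h) (g h)))))) v)
Step 2: ((\h.((v h) (\f.(\g.(\h.((f h) (g h))))))) v)
Step 3: ((v v) (\f.(\g.(\h.((f h) (g h))))))

Answer: ((v v) (\f.(\g.(\h.((f h) (g h))))))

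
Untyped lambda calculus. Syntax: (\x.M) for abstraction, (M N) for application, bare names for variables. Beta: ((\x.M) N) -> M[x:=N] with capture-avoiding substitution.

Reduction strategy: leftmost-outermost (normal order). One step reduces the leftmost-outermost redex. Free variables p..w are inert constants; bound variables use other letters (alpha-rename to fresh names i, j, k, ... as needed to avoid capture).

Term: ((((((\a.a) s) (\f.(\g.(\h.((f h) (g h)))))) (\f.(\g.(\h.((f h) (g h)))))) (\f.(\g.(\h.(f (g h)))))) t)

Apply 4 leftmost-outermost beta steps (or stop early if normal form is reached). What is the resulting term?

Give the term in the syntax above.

Step 0: ((((((\a.a) s) (\f.(\g.(\h.((f h) (g h)))))) (\f.(\g.(\h.((f h) (g h)))))) (\f.(\g.(\h.(f (g h)))))) t)
Step 1: ((((s (\f.(\g.(\h.((f h) (g h)))))) (\f.(\g.(\h.((f h) (g h)))))) (\f.(\g.(\h.(f (g h)))))) t)
Step 2: (normal form reached)

Answer: ((((s (\f.(\g.(\h.((f h) (g h)))))) (\f.(\g.(\h.((f h) (g h)))))) (\f.(\g.(\h.(f (g h)))))) t)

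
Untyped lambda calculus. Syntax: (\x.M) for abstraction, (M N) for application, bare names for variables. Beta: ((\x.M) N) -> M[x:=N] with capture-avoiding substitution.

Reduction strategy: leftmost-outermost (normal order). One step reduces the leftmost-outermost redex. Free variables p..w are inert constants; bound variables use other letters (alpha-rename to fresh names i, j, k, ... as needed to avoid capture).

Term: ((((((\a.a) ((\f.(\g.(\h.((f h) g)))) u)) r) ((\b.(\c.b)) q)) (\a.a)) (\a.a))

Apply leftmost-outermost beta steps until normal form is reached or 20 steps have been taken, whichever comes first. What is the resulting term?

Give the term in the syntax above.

Answer: ((((u (\c.q)) r) (\a.a)) (\a.a))

Derivation:
Step 0: ((((((\a.a) ((\f.(\g.(\h.((f h) g)))) u)) r) ((\b.(\c.b)) q)) (\a.a)) (\a.a))
Step 1: ((((((\f.(\g.(\h.((f h) g)))) u) r) ((\b.(\c.b)) q)) (\a.a)) (\a.a))
Step 2: (((((\g.(\h.((u h) g))) r) ((\b.(\c.b)) q)) (\a.a)) (\a.a))
Step 3: ((((\h.((u h) r)) ((\b.(\c.b)) q)) (\a.a)) (\a.a))
Step 4: ((((u ((\b.(\c.b)) q)) r) (\a.a)) (\a.a))
Step 5: ((((u (\c.q)) r) (\a.a)) (\a.a))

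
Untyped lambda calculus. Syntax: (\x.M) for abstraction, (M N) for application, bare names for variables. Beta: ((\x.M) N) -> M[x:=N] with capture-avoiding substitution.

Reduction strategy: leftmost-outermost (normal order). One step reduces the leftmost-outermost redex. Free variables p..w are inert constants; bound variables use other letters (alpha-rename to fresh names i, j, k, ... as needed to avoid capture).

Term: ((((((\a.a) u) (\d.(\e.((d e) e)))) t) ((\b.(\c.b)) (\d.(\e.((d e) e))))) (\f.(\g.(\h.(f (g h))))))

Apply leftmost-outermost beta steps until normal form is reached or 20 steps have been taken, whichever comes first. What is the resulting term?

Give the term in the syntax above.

Step 0: ((((((\a.a) u) (\d.(\e.((d e) e)))) t) ((\b.(\c.b)) (\d.(\e.((d e) e))))) (\f.(\g.(\h.(f (g h))))))
Step 1: ((((u (\d.(\e.((d e) e)))) t) ((\b.(\c.b)) (\d.(\e.((d e) e))))) (\f.(\g.(\h.(f (g h))))))
Step 2: ((((u (\d.(\e.((d e) e)))) t) (\c.(\d.(\e.((d e) e))))) (\f.(\g.(\h.(f (g h))))))

Answer: ((((u (\d.(\e.((d e) e)))) t) (\c.(\d.(\e.((d e) e))))) (\f.(\g.(\h.(f (g h))))))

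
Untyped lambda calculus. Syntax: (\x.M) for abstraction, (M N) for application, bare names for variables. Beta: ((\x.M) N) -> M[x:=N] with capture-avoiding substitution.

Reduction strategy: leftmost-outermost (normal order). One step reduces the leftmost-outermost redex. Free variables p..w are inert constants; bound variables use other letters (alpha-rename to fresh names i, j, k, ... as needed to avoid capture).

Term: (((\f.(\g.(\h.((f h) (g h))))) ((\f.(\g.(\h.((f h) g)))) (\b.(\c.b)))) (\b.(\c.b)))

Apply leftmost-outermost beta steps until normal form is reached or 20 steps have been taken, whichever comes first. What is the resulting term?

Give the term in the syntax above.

Answer: (\h.(\c.h))

Derivation:
Step 0: (((\f.(\g.(\h.((f h) (g h))))) ((\f.(\g.(\h.((f h) g)))) (\b.(\c.b)))) (\b.(\c.b)))
Step 1: ((\g.(\h.((((\f.(\g.(\h.((f h) g)))) (\b.(\c.b))) h) (g h)))) (\b.(\c.b)))
Step 2: (\h.((((\f.(\g.(\h.((f h) g)))) (\b.(\c.b))) h) ((\b.(\c.b)) h)))
Step 3: (\h.(((\g.(\h.(((\b.(\c.b)) h) g))) h) ((\b.(\c.b)) h)))
Step 4: (\h.((\i.(((\b.(\c.b)) i) h)) ((\b.(\c.b)) h)))
Step 5: (\h.(((\b.(\c.b)) ((\b.(\c.b)) h)) h))
Step 6: (\h.((\c.((\b.(\c.b)) h)) h))
Step 7: (\h.((\b.(\c.b)) h))
Step 8: (\h.(\c.h))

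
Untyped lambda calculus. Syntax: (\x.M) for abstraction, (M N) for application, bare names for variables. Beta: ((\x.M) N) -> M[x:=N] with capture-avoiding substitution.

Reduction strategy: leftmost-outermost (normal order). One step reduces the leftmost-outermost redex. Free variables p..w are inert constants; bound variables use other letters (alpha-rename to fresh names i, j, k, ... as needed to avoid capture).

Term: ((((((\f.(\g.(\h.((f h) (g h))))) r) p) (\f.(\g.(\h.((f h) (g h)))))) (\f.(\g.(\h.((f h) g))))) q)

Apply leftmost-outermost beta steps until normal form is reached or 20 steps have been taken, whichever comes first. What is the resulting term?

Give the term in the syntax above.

Step 0: ((((((\f.(\g.(\h.((f h) (g h))))) r) p) (\f.(\g.(\h.((f h) (g h)))))) (\f.(\g.(\h.((f h) g))))) q)
Step 1: (((((\g.(\h.((r h) (g h)))) p) (\f.(\g.(\h.((f h) (g h)))))) (\f.(\g.(\h.((f h) g))))) q)
Step 2: ((((\h.((r h) (p h))) (\f.(\g.(\h.((f h) (g h)))))) (\f.(\g.(\h.((f h) g))))) q)
Step 3: ((((r (\f.(\g.(\h.((f h) (g h)))))) (p (\f.(\g.(\h.((f h) (g h))))))) (\f.(\g.(\h.((f h) g))))) q)

Answer: ((((r (\f.(\g.(\h.((f h) (g h)))))) (p (\f.(\g.(\h.((f h) (g h))))))) (\f.(\g.(\h.((f h) g))))) q)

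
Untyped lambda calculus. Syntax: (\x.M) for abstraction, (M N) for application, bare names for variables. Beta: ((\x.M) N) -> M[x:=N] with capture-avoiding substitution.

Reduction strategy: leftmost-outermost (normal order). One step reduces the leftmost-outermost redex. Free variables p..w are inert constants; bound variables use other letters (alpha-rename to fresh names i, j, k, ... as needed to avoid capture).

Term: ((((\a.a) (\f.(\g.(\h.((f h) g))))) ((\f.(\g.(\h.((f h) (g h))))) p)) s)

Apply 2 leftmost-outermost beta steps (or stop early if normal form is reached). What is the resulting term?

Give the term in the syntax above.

Step 0: ((((\a.a) (\f.(\g.(\h.((f h) g))))) ((\f.(\g.(\h.((f h) (g h))))) p)) s)
Step 1: (((\f.(\g.(\h.((f h) g)))) ((\f.(\g.(\h.((f h) (g h))))) p)) s)
Step 2: ((\g.(\h.((((\f.(\g.(\h.((f h) (g h))))) p) h) g))) s)

Answer: ((\g.(\h.((((\f.(\g.(\h.((f h) (g h))))) p) h) g))) s)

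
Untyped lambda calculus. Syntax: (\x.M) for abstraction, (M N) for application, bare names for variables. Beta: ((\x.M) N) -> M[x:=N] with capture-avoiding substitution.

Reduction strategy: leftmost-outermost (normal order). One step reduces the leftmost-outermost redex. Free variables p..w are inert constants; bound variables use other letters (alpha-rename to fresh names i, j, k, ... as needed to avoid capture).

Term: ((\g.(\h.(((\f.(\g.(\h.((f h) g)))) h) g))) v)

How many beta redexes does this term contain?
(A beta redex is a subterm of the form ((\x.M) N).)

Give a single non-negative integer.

Term: ((\g.(\h.(((\f.(\g.(\h.((f h) g)))) h) g))) v)
  Redex: ((\g.(\h.(((\f.(\g.(\h.((f h) g)))) h) g))) v)
  Redex: ((\f.(\g.(\h.((f h) g)))) h)
Total redexes: 2

Answer: 2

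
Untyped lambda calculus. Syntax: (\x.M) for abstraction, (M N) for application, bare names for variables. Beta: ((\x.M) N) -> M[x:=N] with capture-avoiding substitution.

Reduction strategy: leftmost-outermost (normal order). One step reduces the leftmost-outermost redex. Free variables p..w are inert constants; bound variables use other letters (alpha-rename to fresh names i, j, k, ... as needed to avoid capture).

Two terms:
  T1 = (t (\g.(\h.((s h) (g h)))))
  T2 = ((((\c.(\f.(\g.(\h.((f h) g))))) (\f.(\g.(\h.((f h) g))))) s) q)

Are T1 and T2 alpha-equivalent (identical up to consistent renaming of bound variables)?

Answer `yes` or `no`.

Answer: no

Derivation:
Term 1: (t (\g.(\h.((s h) (g h)))))
Term 2: ((((\c.(\f.(\g.(\h.((f h) g))))) (\f.(\g.(\h.((f h) g))))) s) q)
Alpha-equivalence: compare structure up to binder renaming.
Result: False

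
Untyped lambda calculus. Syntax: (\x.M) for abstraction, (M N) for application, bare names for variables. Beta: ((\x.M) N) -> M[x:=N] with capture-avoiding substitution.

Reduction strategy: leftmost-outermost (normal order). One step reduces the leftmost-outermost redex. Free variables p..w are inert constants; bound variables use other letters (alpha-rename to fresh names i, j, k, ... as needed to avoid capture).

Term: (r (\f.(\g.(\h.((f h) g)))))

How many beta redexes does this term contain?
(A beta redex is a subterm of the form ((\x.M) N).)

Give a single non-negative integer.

Term: (r (\f.(\g.(\h.((f h) g)))))
  (no redexes)
Total redexes: 0

Answer: 0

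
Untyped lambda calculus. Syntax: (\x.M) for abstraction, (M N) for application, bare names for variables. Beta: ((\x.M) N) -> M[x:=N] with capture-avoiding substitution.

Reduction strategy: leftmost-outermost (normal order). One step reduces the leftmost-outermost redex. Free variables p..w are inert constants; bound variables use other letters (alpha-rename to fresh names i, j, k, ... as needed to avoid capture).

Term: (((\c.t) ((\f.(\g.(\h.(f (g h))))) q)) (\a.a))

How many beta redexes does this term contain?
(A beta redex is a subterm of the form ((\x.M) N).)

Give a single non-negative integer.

Term: (((\c.t) ((\f.(\g.(\h.(f (g h))))) q)) (\a.a))
  Redex: ((\c.t) ((\f.(\g.(\h.(f (g h))))) q))
  Redex: ((\f.(\g.(\h.(f (g h))))) q)
Total redexes: 2

Answer: 2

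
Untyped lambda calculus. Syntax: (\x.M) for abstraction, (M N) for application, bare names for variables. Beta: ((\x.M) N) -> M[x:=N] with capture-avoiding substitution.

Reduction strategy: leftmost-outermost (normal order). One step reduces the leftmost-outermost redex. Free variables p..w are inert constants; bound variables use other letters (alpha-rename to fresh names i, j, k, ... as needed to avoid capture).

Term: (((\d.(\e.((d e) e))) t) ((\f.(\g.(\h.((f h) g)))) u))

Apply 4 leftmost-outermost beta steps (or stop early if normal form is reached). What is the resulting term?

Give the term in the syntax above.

Answer: ((t (\g.(\h.((u h) g)))) (\g.(\h.((u h) g))))

Derivation:
Step 0: (((\d.(\e.((d e) e))) t) ((\f.(\g.(\h.((f h) g)))) u))
Step 1: ((\e.((t e) e)) ((\f.(\g.(\h.((f h) g)))) u))
Step 2: ((t ((\f.(\g.(\h.((f h) g)))) u)) ((\f.(\g.(\h.((f h) g)))) u))
Step 3: ((t (\g.(\h.((u h) g)))) ((\f.(\g.(\h.((f h) g)))) u))
Step 4: ((t (\g.(\h.((u h) g)))) (\g.(\h.((u h) g))))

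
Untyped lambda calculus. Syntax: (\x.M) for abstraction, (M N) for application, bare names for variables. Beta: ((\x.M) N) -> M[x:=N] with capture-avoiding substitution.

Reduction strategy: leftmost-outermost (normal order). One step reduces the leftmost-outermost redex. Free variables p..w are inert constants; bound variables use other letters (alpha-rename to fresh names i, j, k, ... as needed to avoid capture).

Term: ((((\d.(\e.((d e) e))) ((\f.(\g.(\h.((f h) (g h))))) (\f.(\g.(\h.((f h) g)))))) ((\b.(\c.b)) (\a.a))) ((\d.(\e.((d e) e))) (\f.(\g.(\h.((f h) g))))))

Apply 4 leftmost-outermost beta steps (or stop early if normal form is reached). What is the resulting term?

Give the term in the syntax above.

Answer: (((\h.(((\f.(\g.(\h.((f h) g)))) h) (((\b.(\c.b)) (\a.a)) h))) ((\b.(\c.b)) (\a.a))) ((\d.(\e.((d e) e))) (\f.(\g.(\h.((f h) g))))))

Derivation:
Step 0: ((((\d.(\e.((d e) e))) ((\f.(\g.(\h.((f h) (g h))))) (\f.(\g.(\h.((f h) g)))))) ((\b.(\c.b)) (\a.a))) ((\d.(\e.((d e) e))) (\f.(\g.(\h.((f h) g))))))
Step 1: (((\e.((((\f.(\g.(\h.((f h) (g h))))) (\f.(\g.(\h.((f h) g))))) e) e)) ((\b.(\c.b)) (\a.a))) ((\d.(\e.((d e) e))) (\f.(\g.(\h.((f h) g))))))
Step 2: (((((\f.(\g.(\h.((f h) (g h))))) (\f.(\g.(\h.((f h) g))))) ((\b.(\c.b)) (\a.a))) ((\b.(\c.b)) (\a.a))) ((\d.(\e.((d e) e))) (\f.(\g.(\h.((f h) g))))))
Step 3: ((((\g.(\h.(((\f.(\g.(\h.((f h) g)))) h) (g h)))) ((\b.(\c.b)) (\a.a))) ((\b.(\c.b)) (\a.a))) ((\d.(\e.((d e) e))) (\f.(\g.(\h.((f h) g))))))
Step 4: (((\h.(((\f.(\g.(\h.((f h) g)))) h) (((\b.(\c.b)) (\a.a)) h))) ((\b.(\c.b)) (\a.a))) ((\d.(\e.((d e) e))) (\f.(\g.(\h.((f h) g))))))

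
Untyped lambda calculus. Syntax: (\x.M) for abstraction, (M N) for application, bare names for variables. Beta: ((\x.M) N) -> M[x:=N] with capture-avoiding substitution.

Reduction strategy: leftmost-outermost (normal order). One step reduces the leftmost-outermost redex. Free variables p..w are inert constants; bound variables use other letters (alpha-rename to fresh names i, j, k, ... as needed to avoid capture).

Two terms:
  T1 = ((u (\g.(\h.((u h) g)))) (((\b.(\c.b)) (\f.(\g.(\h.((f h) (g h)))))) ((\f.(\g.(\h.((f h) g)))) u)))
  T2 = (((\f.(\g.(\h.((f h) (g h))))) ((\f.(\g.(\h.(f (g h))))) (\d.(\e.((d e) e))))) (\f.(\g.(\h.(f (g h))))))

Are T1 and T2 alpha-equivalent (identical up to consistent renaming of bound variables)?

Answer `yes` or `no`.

Answer: no

Derivation:
Term 1: ((u (\g.(\h.((u h) g)))) (((\b.(\c.b)) (\f.(\g.(\h.((f h) (g h)))))) ((\f.(\g.(\h.((f h) g)))) u)))
Term 2: (((\f.(\g.(\h.((f h) (g h))))) ((\f.(\g.(\h.(f (g h))))) (\d.(\e.((d e) e))))) (\f.(\g.(\h.(f (g h))))))
Alpha-equivalence: compare structure up to binder renaming.
Result: False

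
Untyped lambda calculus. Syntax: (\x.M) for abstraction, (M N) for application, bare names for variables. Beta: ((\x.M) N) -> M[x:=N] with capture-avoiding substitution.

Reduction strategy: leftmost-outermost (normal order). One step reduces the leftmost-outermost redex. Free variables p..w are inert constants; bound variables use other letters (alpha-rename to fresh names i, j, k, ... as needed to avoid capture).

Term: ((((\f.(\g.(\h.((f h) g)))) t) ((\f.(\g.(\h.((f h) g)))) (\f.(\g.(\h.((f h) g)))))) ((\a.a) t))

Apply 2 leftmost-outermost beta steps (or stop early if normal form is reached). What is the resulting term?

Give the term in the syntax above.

Answer: ((\h.((t h) ((\f.(\g.(\h.((f h) g)))) (\f.(\g.(\h.((f h) g))))))) ((\a.a) t))

Derivation:
Step 0: ((((\f.(\g.(\h.((f h) g)))) t) ((\f.(\g.(\h.((f h) g)))) (\f.(\g.(\h.((f h) g)))))) ((\a.a) t))
Step 1: (((\g.(\h.((t h) g))) ((\f.(\g.(\h.((f h) g)))) (\f.(\g.(\h.((f h) g)))))) ((\a.a) t))
Step 2: ((\h.((t h) ((\f.(\g.(\h.((f h) g)))) (\f.(\g.(\h.((f h) g))))))) ((\a.a) t))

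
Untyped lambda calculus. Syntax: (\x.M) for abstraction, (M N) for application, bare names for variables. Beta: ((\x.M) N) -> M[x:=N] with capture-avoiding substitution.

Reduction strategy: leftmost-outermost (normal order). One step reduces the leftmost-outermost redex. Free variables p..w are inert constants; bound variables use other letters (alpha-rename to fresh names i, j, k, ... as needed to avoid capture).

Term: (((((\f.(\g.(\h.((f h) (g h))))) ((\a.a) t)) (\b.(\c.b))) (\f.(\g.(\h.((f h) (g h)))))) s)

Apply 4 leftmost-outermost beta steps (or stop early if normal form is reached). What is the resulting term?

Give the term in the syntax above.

Answer: (((t (\f.(\g.(\h.((f h) (g h)))))) ((\b.(\c.b)) (\f.(\g.(\h.((f h) (g h))))))) s)

Derivation:
Step 0: (((((\f.(\g.(\h.((f h) (g h))))) ((\a.a) t)) (\b.(\c.b))) (\f.(\g.(\h.((f h) (g h)))))) s)
Step 1: ((((\g.(\h.((((\a.a) t) h) (g h)))) (\b.(\c.b))) (\f.(\g.(\h.((f h) (g h)))))) s)
Step 2: (((\h.((((\a.a) t) h) ((\b.(\c.b)) h))) (\f.(\g.(\h.((f h) (g h)))))) s)
Step 3: (((((\a.a) t) (\f.(\g.(\h.((f h) (g h)))))) ((\b.(\c.b)) (\f.(\g.(\h.((f h) (g h))))))) s)
Step 4: (((t (\f.(\g.(\h.((f h) (g h)))))) ((\b.(\c.b)) (\f.(\g.(\h.((f h) (g h))))))) s)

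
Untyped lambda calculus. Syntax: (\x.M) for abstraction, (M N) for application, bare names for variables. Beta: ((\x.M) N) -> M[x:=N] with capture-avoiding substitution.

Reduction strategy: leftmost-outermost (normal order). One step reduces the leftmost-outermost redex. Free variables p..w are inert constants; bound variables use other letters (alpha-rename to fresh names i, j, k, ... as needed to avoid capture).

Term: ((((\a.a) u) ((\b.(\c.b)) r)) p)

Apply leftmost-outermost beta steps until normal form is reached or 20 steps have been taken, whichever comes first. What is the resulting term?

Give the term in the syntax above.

Step 0: ((((\a.a) u) ((\b.(\c.b)) r)) p)
Step 1: ((u ((\b.(\c.b)) r)) p)
Step 2: ((u (\c.r)) p)

Answer: ((u (\c.r)) p)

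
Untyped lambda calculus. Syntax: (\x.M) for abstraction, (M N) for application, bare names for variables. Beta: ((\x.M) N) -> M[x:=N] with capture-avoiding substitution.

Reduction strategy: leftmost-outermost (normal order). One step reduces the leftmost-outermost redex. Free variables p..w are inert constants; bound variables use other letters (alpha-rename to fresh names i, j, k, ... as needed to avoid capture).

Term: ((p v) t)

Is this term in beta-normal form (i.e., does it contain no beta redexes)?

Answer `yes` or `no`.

Term: ((p v) t)
No beta redexes found.

Answer: yes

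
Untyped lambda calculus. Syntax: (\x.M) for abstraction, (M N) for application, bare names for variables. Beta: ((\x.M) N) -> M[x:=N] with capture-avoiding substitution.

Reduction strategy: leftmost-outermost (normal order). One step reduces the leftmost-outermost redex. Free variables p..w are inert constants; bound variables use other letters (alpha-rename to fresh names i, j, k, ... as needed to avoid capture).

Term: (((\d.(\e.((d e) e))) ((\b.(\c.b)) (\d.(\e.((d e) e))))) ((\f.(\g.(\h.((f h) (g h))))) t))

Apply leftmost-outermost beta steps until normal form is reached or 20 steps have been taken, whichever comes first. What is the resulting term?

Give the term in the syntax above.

Step 0: (((\d.(\e.((d e) e))) ((\b.(\c.b)) (\d.(\e.((d e) e))))) ((\f.(\g.(\h.((f h) (g h))))) t))
Step 1: ((\e.((((\b.(\c.b)) (\d.(\e.((d e) e)))) e) e)) ((\f.(\g.(\h.((f h) (g h))))) t))
Step 2: ((((\b.(\c.b)) (\d.(\e.((d e) e)))) ((\f.(\g.(\h.((f h) (g h))))) t)) ((\f.(\g.(\h.((f h) (g h))))) t))
Step 3: (((\c.(\d.(\e.((d e) e)))) ((\f.(\g.(\h.((f h) (g h))))) t)) ((\f.(\g.(\h.((f h) (g h))))) t))
Step 4: ((\d.(\e.((d e) e))) ((\f.(\g.(\h.((f h) (g h))))) t))
Step 5: (\e.((((\f.(\g.(\h.((f h) (g h))))) t) e) e))
Step 6: (\e.(((\g.(\h.((t h) (g h)))) e) e))
Step 7: (\e.((\h.((t h) (e h))) e))
Step 8: (\e.((t e) (e e)))

Answer: (\e.((t e) (e e)))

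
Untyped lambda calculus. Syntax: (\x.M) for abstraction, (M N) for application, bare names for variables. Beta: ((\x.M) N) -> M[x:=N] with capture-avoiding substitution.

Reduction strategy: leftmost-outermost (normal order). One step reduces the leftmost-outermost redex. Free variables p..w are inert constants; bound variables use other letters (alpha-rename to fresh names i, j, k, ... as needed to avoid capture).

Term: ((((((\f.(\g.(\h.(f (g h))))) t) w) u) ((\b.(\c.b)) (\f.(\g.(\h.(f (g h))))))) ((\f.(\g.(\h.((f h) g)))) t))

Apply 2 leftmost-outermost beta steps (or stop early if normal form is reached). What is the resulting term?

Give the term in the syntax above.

Step 0: ((((((\f.(\g.(\h.(f (g h))))) t) w) u) ((\b.(\c.b)) (\f.(\g.(\h.(f (g h))))))) ((\f.(\g.(\h.((f h) g)))) t))
Step 1: (((((\g.(\h.(t (g h)))) w) u) ((\b.(\c.b)) (\f.(\g.(\h.(f (g h))))))) ((\f.(\g.(\h.((f h) g)))) t))
Step 2: ((((\h.(t (w h))) u) ((\b.(\c.b)) (\f.(\g.(\h.(f (g h))))))) ((\f.(\g.(\h.((f h) g)))) t))

Answer: ((((\h.(t (w h))) u) ((\b.(\c.b)) (\f.(\g.(\h.(f (g h))))))) ((\f.(\g.(\h.((f h) g)))) t))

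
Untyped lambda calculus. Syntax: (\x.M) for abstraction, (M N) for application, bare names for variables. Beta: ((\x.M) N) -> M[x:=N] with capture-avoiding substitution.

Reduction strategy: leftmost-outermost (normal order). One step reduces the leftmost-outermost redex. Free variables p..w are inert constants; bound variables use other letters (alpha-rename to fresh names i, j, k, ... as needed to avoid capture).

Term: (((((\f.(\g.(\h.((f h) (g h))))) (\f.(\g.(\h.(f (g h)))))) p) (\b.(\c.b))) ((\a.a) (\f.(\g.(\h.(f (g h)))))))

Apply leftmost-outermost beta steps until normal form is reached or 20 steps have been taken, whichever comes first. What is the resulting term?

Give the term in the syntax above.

Step 0: (((((\f.(\g.(\h.((f h) (g h))))) (\f.(\g.(\h.(f (g h)))))) p) (\b.(\c.b))) ((\a.a) (\f.(\g.(\h.(f (g h)))))))
Step 1: ((((\g.(\h.(((\f.(\g.(\h.(f (g h))))) h) (g h)))) p) (\b.(\c.b))) ((\a.a) (\f.(\g.(\h.(f (g h)))))))
Step 2: (((\h.(((\f.(\g.(\h.(f (g h))))) h) (p h))) (\b.(\c.b))) ((\a.a) (\f.(\g.(\h.(f (g h)))))))
Step 3: ((((\f.(\g.(\h.(f (g h))))) (\b.(\c.b))) (p (\b.(\c.b)))) ((\a.a) (\f.(\g.(\h.(f (g h)))))))
Step 4: (((\g.(\h.((\b.(\c.b)) (g h)))) (p (\b.(\c.b)))) ((\a.a) (\f.(\g.(\h.(f (g h)))))))
Step 5: ((\h.((\b.(\c.b)) ((p (\b.(\c.b))) h))) ((\a.a) (\f.(\g.(\h.(f (g h)))))))
Step 6: ((\b.(\c.b)) ((p (\b.(\c.b))) ((\a.a) (\f.(\g.(\h.(f (g h))))))))
Step 7: (\c.((p (\b.(\c.b))) ((\a.a) (\f.(\g.(\h.(f (g h))))))))
Step 8: (\c.((p (\b.(\c.b))) (\f.(\g.(\h.(f (g h)))))))

Answer: (\c.((p (\b.(\c.b))) (\f.(\g.(\h.(f (g h)))))))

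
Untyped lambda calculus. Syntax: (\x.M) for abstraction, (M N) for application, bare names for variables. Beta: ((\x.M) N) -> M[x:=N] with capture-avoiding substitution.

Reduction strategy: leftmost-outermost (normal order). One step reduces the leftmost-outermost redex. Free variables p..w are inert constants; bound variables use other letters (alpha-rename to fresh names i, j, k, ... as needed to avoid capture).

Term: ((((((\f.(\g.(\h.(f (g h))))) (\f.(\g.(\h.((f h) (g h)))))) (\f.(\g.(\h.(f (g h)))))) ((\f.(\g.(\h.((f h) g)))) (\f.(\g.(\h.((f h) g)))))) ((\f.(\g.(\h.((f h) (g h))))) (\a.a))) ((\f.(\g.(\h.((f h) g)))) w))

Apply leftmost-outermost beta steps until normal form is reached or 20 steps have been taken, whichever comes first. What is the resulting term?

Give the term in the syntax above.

Step 0: ((((((\f.(\g.(\h.(f (g h))))) (\f.(\g.(\h.((f h) (g h)))))) (\f.(\g.(\h.(f (g h)))))) ((\f.(\g.(\h.((f h) g)))) (\f.(\g.(\h.((f h) g)))))) ((\f.(\g.(\h.((f h) (g h))))) (\a.a))) ((\f.(\g.(\h.((f h) g)))) w))
Step 1: (((((\g.(\h.((\f.(\g.(\h.((f h) (g h))))) (g h)))) (\f.(\g.(\h.(f (g h)))))) ((\f.(\g.(\h.((f h) g)))) (\f.(\g.(\h.((f h) g)))))) ((\f.(\g.(\h.((f h) (g h))))) (\a.a))) ((\f.(\g.(\h.((f h) g)))) w))
Step 2: ((((\h.((\f.(\g.(\h.((f h) (g h))))) ((\f.(\g.(\h.(f (g h))))) h))) ((\f.(\g.(\h.((f h) g)))) (\f.(\g.(\h.((f h) g)))))) ((\f.(\g.(\h.((f h) (g h))))) (\a.a))) ((\f.(\g.(\h.((f h) g)))) w))
Step 3: ((((\f.(\g.(\h.((f h) (g h))))) ((\f.(\g.(\h.(f (g h))))) ((\f.(\g.(\h.((f h) g)))) (\f.(\g.(\h.((f h) g))))))) ((\f.(\g.(\h.((f h) (g h))))) (\a.a))) ((\f.(\g.(\h.((f h) g)))) w))
Step 4: (((\g.(\h.((((\f.(\g.(\h.(f (g h))))) ((\f.(\g.(\h.((f h) g)))) (\f.(\g.(\h.((f h) g)))))) h) (g h)))) ((\f.(\g.(\h.((f h) (g h))))) (\a.a))) ((\f.(\g.(\h.((f h) g)))) w))
Step 5: ((\h.((((\f.(\g.(\h.(f (g h))))) ((\f.(\g.(\h.((f h) g)))) (\f.(\g.(\h.((f h) g)))))) h) (((\f.(\g.(\h.((f h) (g h))))) (\a.a)) h))) ((\f.(\g.(\h.((f h) g)))) w))
Step 6: ((((\f.(\g.(\h.(f (g h))))) ((\f.(\g.(\h.((f h) g)))) (\f.(\g.(\h.((f h) g)))))) ((\f.(\g.(\h.((f h) g)))) w)) (((\f.(\g.(\h.((f h) (g h))))) (\a.a)) ((\f.(\g.(\h.((f h) g)))) w)))
Step 7: (((\g.(\h.(((\f.(\g.(\h.((f h) g)))) (\f.(\g.(\h.((f h) g))))) (g h)))) ((\f.(\g.(\h.((f h) g)))) w)) (((\f.(\g.(\h.((f h) (g h))))) (\a.a)) ((\f.(\g.(\h.((f h) g)))) w)))
Step 8: ((\h.(((\f.(\g.(\h.((f h) g)))) (\f.(\g.(\h.((f h) g))))) (((\f.(\g.(\h.((f h) g)))) w) h))) (((\f.(\g.(\h.((f h) (g h))))) (\a.a)) ((\f.(\g.(\h.((f h) g)))) w)))
Step 9: (((\f.(\g.(\h.((f h) g)))) (\f.(\g.(\h.((f h) g))))) (((\f.(\g.(\h.((f h) g)))) w) (((\f.(\g.(\h.((f h) (g h))))) (\a.a)) ((\f.(\g.(\h.((f h) g)))) w))))
Step 10: ((\g.(\h.(((\f.(\g.(\h.((f h) g)))) h) g))) (((\f.(\g.(\h.((f h) g)))) w) (((\f.(\g.(\h.((f h) (g h))))) (\a.a)) ((\f.(\g.(\h.((f h) g)))) w))))
Step 11: (\h.(((\f.(\g.(\h.((f h) g)))) h) (((\f.(\g.(\h.((f h) g)))) w) (((\f.(\g.(\h.((f h) (g h))))) (\a.a)) ((\f.(\g.(\h.((f h) g)))) w)))))
Step 12: (\h.((\g.(\i.((h i) g))) (((\f.(\g.(\h.((f h) g)))) w) (((\f.(\g.(\h.((f h) (g h))))) (\a.a)) ((\f.(\g.(\h.((f h) g)))) w)))))
Step 13: (\h.(\i.((h i) (((\f.(\g.(\h.((f h) g)))) w) (((\f.(\g.(\h.((f h) (g h))))) (\a.a)) ((\f.(\g.(\h.((f h) g)))) w))))))
Step 14: (\h.(\i.((h i) ((\g.(\h.((w h) g))) (((\f.(\g.(\h.((f h) (g h))))) (\a.a)) ((\f.(\g.(\h.((f h) g)))) w))))))
Step 15: (\h.(\i.((h i) (\h.((w h) (((\f.(\g.(\h.((f h) (g h))))) (\a.a)) ((\f.(\g.(\h.((f h) g)))) w)))))))
Step 16: (\h.(\i.((h i) (\h.((w h) ((\g.(\h.(((\a.a) h) (g h)))) ((\f.(\g.(\h.((f h) g)))) w)))))))
Step 17: (\h.(\i.((h i) (\h.((w h) (\h.(((\a.a) h) (((\f.(\g.(\h.((f h) g)))) w) h))))))))
Step 18: (\h.(\i.((h i) (\h.((w h) (\h.(h (((\f.(\g.(\h.((f h) g)))) w) h))))))))
Step 19: (\h.(\i.((h i) (\h.((w h) (\h.(h ((\g.(\h.((w h) g))) h))))))))
Step 20: (\h.(\i.((h i) (\h.((w h) (\h.(h (\i.((w i) h)))))))))

Answer: (\h.(\i.((h i) (\h.((w h) (\h.(h (\i.((w i) h)))))))))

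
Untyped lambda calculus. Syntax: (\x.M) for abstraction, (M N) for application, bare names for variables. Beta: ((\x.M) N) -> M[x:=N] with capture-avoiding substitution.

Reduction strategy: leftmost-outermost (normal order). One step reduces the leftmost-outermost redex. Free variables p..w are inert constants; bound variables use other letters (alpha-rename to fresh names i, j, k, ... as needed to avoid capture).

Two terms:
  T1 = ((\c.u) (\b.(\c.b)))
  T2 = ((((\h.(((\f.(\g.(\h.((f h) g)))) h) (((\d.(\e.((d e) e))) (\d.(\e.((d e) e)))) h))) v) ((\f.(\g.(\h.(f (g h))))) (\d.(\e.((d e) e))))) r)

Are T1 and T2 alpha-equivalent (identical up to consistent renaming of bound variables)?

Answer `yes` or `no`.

Term 1: ((\c.u) (\b.(\c.b)))
Term 2: ((((\h.(((\f.(\g.(\h.((f h) g)))) h) (((\d.(\e.((d e) e))) (\d.(\e.((d e) e)))) h))) v) ((\f.(\g.(\h.(f (g h))))) (\d.(\e.((d e) e))))) r)
Alpha-equivalence: compare structure up to binder renaming.
Result: False

Answer: no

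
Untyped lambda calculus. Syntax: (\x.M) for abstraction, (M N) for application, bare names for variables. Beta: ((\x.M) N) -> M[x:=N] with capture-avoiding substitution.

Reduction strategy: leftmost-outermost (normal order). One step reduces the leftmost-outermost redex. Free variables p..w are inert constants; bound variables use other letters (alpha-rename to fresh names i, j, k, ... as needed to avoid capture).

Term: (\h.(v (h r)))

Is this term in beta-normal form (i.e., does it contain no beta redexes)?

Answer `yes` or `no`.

Term: (\h.(v (h r)))
No beta redexes found.

Answer: yes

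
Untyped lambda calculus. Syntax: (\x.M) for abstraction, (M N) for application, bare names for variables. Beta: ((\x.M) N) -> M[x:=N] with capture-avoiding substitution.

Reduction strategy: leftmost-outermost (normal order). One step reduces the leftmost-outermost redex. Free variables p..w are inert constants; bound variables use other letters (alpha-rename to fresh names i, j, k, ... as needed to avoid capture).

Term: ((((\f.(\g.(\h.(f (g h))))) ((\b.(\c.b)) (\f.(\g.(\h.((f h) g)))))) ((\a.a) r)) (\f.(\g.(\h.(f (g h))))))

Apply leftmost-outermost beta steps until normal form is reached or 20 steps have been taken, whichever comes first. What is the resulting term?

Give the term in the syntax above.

Answer: (\f.(\g.(\h.((f h) g))))

Derivation:
Step 0: ((((\f.(\g.(\h.(f (g h))))) ((\b.(\c.b)) (\f.(\g.(\h.((f h) g)))))) ((\a.a) r)) (\f.(\g.(\h.(f (g h))))))
Step 1: (((\g.(\h.(((\b.(\c.b)) (\f.(\g.(\h.((f h) g))))) (g h)))) ((\a.a) r)) (\f.(\g.(\h.(f (g h))))))
Step 2: ((\h.(((\b.(\c.b)) (\f.(\g.(\h.((f h) g))))) (((\a.a) r) h))) (\f.(\g.(\h.(f (g h))))))
Step 3: (((\b.(\c.b)) (\f.(\g.(\h.((f h) g))))) (((\a.a) r) (\f.(\g.(\h.(f (g h)))))))
Step 4: ((\c.(\f.(\g.(\h.((f h) g))))) (((\a.a) r) (\f.(\g.(\h.(f (g h)))))))
Step 5: (\f.(\g.(\h.((f h) g))))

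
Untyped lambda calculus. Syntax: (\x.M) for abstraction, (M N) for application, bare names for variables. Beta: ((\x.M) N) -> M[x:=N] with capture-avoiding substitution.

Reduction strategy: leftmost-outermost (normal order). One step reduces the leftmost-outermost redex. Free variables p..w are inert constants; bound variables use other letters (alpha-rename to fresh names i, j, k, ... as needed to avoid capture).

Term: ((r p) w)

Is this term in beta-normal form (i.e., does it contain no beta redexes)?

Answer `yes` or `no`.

Answer: yes

Derivation:
Term: ((r p) w)
No beta redexes found.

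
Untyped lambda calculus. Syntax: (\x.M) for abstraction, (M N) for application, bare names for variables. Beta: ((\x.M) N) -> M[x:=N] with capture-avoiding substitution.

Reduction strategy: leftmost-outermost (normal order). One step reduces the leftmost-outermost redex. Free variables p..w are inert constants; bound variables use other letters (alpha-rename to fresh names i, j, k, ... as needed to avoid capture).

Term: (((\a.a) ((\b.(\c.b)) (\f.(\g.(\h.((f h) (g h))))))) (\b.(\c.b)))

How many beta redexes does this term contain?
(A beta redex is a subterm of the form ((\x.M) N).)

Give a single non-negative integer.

Answer: 2

Derivation:
Term: (((\a.a) ((\b.(\c.b)) (\f.(\g.(\h.((f h) (g h))))))) (\b.(\c.b)))
  Redex: ((\a.a) ((\b.(\c.b)) (\f.(\g.(\h.((f h) (g h)))))))
  Redex: ((\b.(\c.b)) (\f.(\g.(\h.((f h) (g h))))))
Total redexes: 2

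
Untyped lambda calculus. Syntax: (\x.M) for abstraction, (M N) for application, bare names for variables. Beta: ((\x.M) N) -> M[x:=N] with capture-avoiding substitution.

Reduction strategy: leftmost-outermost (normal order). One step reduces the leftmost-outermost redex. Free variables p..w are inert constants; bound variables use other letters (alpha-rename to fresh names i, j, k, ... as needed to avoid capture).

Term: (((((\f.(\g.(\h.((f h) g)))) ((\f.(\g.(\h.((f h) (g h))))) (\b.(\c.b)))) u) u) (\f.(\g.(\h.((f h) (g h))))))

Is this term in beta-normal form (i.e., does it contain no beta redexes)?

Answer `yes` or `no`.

Term: (((((\f.(\g.(\h.((f h) g)))) ((\f.(\g.(\h.((f h) (g h))))) (\b.(\c.b)))) u) u) (\f.(\g.(\h.((f h) (g h))))))
Found 2 beta redex(es).

Answer: no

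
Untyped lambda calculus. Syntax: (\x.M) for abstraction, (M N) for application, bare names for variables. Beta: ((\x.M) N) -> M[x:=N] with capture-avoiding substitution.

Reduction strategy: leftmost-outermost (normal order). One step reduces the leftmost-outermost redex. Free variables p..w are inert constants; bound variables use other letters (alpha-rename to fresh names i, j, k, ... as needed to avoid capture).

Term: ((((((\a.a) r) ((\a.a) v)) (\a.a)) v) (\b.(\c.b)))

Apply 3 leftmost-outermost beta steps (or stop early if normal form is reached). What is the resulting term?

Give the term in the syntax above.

Step 0: ((((((\a.a) r) ((\a.a) v)) (\a.a)) v) (\b.(\c.b)))
Step 1: ((((r ((\a.a) v)) (\a.a)) v) (\b.(\c.b)))
Step 2: ((((r v) (\a.a)) v) (\b.(\c.b)))
Step 3: (normal form reached)

Answer: ((((r v) (\a.a)) v) (\b.(\c.b)))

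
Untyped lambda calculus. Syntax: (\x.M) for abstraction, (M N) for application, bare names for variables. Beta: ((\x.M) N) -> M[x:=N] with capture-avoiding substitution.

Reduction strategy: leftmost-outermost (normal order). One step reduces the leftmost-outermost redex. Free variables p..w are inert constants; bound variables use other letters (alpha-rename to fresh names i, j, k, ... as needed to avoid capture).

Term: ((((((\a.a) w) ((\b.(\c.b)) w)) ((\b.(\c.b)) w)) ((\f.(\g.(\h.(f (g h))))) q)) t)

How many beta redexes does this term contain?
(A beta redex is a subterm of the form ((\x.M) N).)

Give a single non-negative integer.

Term: ((((((\a.a) w) ((\b.(\c.b)) w)) ((\b.(\c.b)) w)) ((\f.(\g.(\h.(f (g h))))) q)) t)
  Redex: ((\a.a) w)
  Redex: ((\b.(\c.b)) w)
  Redex: ((\b.(\c.b)) w)
  Redex: ((\f.(\g.(\h.(f (g h))))) q)
Total redexes: 4

Answer: 4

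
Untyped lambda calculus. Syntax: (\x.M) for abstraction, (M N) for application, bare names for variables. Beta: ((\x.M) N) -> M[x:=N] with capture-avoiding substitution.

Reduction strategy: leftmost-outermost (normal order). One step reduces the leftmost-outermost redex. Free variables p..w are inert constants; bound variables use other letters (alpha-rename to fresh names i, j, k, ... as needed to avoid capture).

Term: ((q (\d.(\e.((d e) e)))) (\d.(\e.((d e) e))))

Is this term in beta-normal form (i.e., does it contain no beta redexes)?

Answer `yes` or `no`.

Term: ((q (\d.(\e.((d e) e)))) (\d.(\e.((d e) e))))
No beta redexes found.

Answer: yes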